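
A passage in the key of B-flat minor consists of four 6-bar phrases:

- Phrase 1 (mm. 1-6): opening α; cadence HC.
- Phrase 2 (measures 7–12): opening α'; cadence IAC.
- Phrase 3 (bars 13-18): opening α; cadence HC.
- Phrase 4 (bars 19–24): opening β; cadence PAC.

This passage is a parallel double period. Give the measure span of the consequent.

measures 13–24

In a double period the four phrases pair into a large antecedent (phrases 1–2, ending imperfect authentic cadence) and a large consequent (phrases 3–4, ending perfect authentic cadence). The consequent spans bars 13–24.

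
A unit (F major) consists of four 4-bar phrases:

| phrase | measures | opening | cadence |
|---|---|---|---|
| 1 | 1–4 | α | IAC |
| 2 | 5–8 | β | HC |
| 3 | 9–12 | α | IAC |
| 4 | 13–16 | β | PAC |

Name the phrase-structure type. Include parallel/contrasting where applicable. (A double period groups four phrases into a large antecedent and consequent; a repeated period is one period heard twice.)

Four phrases in two halves: the first half (mm. 1–8) ends with a half cadence, the second (mm. 9–16) with a perfect authentic cadence — a large antecedent–consequent pair, i.e. a double period.
Phrase 3 begins with the same material as phrase 1, making it parallel.

parallel double period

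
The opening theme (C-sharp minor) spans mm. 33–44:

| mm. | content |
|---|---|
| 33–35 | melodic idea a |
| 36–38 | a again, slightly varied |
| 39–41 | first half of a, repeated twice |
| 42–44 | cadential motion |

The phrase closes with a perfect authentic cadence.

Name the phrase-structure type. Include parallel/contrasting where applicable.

Basic idea (mm. 33–35) + its repetition (mm. 36–38) form the presentation; fragmentation and cadence (measures 39–44) form the continuation — the 12-bar whole is a sentence.

sentence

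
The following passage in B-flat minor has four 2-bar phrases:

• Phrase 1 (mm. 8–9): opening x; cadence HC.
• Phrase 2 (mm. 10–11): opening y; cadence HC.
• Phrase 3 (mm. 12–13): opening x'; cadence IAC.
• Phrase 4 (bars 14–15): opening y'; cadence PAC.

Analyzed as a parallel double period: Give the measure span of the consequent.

In a double period the four phrases pair into a large antecedent (phrases 1–2, ending half cadence) and a large consequent (phrases 3–4, ending perfect authentic cadence). The consequent spans measures 12–15.

measures 12–15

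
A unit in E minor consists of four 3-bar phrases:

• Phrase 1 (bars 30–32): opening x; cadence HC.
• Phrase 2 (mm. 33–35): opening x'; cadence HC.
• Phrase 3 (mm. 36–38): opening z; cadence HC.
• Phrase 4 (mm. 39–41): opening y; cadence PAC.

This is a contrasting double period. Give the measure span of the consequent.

In a double period the first pair of phrases (ending half cadence) is the large antecedent and the second pair (ending perfect authentic cadence) is the large consequent; the consequent is measures 36–41.

measures 36–41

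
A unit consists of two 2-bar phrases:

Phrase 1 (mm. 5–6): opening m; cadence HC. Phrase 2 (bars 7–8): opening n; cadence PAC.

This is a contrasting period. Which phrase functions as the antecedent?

The phrase ending with the weaker cadence (half cadence) is the antecedent; the one ending more conclusively (perfect authentic cadence) is the consequent. The antecedent is phrase 1.

phrase 1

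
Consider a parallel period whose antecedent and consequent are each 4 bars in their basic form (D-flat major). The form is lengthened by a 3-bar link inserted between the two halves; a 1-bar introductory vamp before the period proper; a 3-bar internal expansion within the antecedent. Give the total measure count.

Basic parallel period: 4 + 4 = 8 bars.
8 (basic form) + 3 (link) + 1 (introduction) + 3 (internal expansion) = 15.

15 measures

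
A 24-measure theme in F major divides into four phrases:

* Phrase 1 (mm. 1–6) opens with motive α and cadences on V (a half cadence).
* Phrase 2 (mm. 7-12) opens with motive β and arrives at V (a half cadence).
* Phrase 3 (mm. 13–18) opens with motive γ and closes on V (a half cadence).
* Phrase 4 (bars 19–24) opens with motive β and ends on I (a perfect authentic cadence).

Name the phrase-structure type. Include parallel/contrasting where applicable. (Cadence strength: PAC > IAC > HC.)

contrasting double period

Four phrases in two halves: the first half (measures 1–12) ends with a half cadence, the second (mm. 13-24) with a perfect authentic cadence — a large antecedent–consequent pair, i.e. a double period.
Phrase 3 begins with different material from phrase 1, making it contrasting.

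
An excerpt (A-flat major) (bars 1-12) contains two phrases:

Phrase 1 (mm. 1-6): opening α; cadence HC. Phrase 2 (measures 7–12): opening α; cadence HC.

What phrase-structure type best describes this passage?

Both phrases have the same opening (α) and the same cadence (half cadence): the second is a restatement, not a consequent, so this is a repeated phrase rather than a period.

repeated phrase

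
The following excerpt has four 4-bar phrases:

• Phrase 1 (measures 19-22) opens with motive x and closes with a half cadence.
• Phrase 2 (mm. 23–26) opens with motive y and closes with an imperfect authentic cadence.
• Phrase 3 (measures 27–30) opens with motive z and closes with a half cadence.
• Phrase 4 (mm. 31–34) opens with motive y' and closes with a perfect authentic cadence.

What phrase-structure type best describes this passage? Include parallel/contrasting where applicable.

Four phrases in two halves: the first half (bars 19-26) ends with an imperfect authentic cadence, the second (mm. 27–34) with a perfect authentic cadence — a large antecedent–consequent pair, i.e. a double period.
Phrase 3 begins with different material from phrase 1, making it contrasting.

contrasting double period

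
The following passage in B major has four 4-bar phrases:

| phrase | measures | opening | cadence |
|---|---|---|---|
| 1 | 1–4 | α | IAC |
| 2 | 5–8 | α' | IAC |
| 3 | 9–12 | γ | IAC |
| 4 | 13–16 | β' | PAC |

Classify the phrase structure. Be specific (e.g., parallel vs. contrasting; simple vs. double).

contrasting double period

Four phrases in two halves: the first half (measures 1-8) ends with an imperfect authentic cadence, the second (mm. 9–16) with a perfect authentic cadence — a large antecedent–consequent pair, i.e. a double period.
Phrase 3 begins with different material from phrase 1, making it contrasting.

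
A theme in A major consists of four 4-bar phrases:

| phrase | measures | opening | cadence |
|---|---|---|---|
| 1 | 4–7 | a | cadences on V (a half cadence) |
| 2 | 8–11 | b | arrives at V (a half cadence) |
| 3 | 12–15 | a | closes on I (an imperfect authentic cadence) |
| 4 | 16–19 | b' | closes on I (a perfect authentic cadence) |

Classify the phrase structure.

parallel double period

Four phrases in two halves: the first half (mm. 4–11) ends with a half cadence, the second (bars 12-19) with a perfect authentic cadence — a large antecedent–consequent pair, i.e. a double period.
Phrase 3 begins with the same material as phrase 1, making it parallel.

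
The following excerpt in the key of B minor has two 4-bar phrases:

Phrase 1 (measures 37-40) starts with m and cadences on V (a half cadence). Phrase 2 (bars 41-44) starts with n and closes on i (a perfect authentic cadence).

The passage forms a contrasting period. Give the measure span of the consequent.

The phrase ending with the weaker cadence (half cadence) is the antecedent; the one ending more conclusively (perfect authentic cadence) is the consequent. The consequent is measures 41–44.

measures 41–44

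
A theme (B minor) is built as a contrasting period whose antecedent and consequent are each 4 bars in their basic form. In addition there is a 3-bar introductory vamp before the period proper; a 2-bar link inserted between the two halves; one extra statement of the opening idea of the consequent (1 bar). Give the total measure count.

14 measures

Basic contrasting period: 4 + 4 = 8 bars.
8 (basic form) + 3 (introduction) + 2 (link) + 1 (extra statement) = 14.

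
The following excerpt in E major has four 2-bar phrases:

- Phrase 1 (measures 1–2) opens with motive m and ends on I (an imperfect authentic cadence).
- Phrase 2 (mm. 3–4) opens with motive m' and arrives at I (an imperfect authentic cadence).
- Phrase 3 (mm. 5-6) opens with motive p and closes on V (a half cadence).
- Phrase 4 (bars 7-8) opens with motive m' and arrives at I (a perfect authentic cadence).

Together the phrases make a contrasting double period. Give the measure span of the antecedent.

measures 1–4

In a double period the first pair of phrases (ending imperfect authentic cadence) is the large antecedent and the second pair (ending perfect authentic cadence) is the large consequent; the antecedent is measures 1–4.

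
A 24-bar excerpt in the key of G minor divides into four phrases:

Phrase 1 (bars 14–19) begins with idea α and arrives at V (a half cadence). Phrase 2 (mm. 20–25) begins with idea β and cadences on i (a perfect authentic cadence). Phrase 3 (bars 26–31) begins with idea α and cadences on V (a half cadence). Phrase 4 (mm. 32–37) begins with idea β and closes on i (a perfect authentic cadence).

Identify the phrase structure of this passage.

repeated period

The cadence pattern HC–PAC–HC–PAC is weak–strong twice, and phrases 3–4 restate phrases 1–2: a period heard twice, not a double period (which would end weakly at phrase 2).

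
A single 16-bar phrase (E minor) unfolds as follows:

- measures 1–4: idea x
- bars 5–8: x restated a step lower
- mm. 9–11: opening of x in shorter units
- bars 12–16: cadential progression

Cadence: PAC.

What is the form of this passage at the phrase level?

sentence

Basic idea (mm. 1-4) + its repetition (mm. 5–8) form the presentation; fragmentation and cadence (bars 9–16) form the continuation — the 16-bar whole is a sentence.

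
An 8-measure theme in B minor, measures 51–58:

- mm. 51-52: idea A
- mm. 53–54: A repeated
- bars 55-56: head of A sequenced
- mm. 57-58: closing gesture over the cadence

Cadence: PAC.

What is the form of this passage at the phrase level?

sentence

Basic idea (bars 51-52) + its repetition (measures 53–54) form the presentation; fragmentation and cadence (measures 55–58) form the continuation — the 8-bar whole is a sentence.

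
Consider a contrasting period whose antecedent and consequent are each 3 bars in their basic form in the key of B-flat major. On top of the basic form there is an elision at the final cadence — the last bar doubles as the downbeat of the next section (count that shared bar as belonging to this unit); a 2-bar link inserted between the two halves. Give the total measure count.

8 measures

Basic contrasting period: 3 + 3 = 6 bars.
6 (basic form) + 2 (link) = 8.
The elision shares a bar with the next section but does not change this unit's count.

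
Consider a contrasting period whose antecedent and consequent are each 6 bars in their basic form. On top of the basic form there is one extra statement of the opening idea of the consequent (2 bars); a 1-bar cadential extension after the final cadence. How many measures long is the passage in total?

Basic contrasting period: 6 + 6 = 12 bars.
12 (basic form) + 2 (extra statement) + 1 (cadential extension) = 15.

15 measures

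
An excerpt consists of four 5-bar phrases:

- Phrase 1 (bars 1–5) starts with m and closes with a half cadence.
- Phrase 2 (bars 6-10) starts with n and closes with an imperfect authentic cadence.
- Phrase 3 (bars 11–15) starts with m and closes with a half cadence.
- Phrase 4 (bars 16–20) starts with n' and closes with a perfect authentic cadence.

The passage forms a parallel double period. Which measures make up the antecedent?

In a double period the four phrases pair into a large antecedent (phrases 1–2, ending imperfect authentic cadence) and a large consequent (phrases 3–4, ending perfect authentic cadence). The antecedent spans mm. 1–10.

measures 1–10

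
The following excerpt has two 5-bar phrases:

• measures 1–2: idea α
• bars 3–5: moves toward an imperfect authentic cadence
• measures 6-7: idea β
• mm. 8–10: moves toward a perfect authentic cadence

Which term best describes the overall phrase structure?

Phrase 1 ends with an imperfect authentic cadence (weaker) and phrase 2 with a perfect authentic cadence (stronger): antecedent + consequent = a period.
The two phrases open with different material (α / β), so the period is contrasting.

contrasting period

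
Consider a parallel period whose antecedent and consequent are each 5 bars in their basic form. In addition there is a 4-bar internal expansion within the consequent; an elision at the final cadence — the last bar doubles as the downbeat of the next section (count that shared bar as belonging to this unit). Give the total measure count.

Basic parallel period: 5 + 5 = 10 bars.
10 (basic form) + 4 (internal expansion) = 14.
The elision shares a bar with the next section but does not change this unit's count.

14 measures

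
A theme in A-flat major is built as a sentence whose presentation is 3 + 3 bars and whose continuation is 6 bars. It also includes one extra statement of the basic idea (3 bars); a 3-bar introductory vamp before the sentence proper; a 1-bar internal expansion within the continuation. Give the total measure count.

Basic sentence: 3 + 3 + 6 = 12 bars.
12 (basic form) + 3 (extra statement) + 3 (introduction) + 1 (internal expansion) = 19.

19 measures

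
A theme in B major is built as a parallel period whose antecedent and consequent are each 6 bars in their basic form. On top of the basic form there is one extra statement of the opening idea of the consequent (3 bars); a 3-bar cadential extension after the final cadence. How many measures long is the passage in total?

18 measures

Basic parallel period: 6 + 6 = 12 bars.
12 (basic form) + 3 (extra statement) + 3 (cadential extension) = 18.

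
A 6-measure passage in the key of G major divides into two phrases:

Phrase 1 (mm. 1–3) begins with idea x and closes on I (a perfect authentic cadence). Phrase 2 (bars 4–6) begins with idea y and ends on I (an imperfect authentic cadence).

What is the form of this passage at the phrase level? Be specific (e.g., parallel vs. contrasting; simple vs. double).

phrase group

The second phrase closes with an imperfect authentic cadence, which is not stronger than the first phrase's perfect authentic cadence; without a weak→strong cadential pair there is no antecedent–consequent relationship, so this is a phrase group rather than a period.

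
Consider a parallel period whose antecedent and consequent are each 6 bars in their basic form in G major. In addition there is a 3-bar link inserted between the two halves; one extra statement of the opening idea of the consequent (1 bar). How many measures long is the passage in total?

Basic parallel period: 6 + 6 = 12 bars.
12 (basic form) + 3 (link) + 1 (extra statement) = 16.

16 measures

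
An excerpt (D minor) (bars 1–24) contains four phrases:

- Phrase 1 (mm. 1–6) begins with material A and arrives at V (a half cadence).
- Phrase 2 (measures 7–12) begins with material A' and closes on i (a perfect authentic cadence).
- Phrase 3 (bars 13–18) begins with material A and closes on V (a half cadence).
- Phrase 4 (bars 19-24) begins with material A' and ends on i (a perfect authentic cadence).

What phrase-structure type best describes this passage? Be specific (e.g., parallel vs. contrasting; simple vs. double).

repeated period

The cadence pattern HC–PAC–HC–PAC is weak–strong twice, and phrases 3–4 restate phrases 1–2: a period heard twice, not a double period (which would end weakly at phrase 2).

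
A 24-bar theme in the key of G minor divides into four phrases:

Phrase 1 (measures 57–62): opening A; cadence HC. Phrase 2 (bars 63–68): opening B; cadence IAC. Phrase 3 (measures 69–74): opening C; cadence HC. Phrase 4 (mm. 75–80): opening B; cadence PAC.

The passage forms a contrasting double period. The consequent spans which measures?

In a double period the four phrases pair into a large antecedent (phrases 1–2, ending imperfect authentic cadence) and a large consequent (phrases 3–4, ending perfect authentic cadence). The consequent spans mm. 69-80.

measures 69–80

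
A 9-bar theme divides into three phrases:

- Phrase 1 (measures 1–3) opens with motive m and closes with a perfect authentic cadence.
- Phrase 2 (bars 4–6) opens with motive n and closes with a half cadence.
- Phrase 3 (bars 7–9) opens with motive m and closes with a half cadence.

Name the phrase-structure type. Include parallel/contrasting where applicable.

phrase group

The final phrase closes with a half cadence, which is not stronger than the preceding half cadence; the 3 phrases lack an overall antecedent–consequent design and so form a phrase group.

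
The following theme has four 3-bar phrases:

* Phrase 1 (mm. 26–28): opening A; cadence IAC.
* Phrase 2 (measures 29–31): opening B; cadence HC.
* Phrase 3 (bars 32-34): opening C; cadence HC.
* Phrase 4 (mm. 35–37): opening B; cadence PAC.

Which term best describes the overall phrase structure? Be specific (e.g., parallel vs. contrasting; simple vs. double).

Four phrases in two halves: the first half (bars 26–31) ends with a half cadence, the second (mm. 32–37) with a perfect authentic cadence — a large antecedent–consequent pair, i.e. a double period.
Phrase 3 begins with different material from phrase 1, making it contrasting.

contrasting double period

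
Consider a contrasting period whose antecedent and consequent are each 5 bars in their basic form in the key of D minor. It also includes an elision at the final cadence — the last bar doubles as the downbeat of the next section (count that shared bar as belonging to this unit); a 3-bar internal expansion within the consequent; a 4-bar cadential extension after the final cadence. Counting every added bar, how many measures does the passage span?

17 measures

Basic contrasting period: 5 + 5 = 10 bars.
10 (basic form) + 3 (internal expansion) + 4 (cadential extension) = 17.
The elision shares a bar with the next section but does not change this unit's count.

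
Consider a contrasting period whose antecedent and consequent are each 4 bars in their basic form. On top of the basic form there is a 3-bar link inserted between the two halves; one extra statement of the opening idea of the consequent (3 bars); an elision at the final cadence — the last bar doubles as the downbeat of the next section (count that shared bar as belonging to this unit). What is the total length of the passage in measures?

14 measures

Basic contrasting period: 4 + 4 = 8 bars.
8 (basic form) + 3 (link) + 3 (extra statement) = 14.
The elision shares a bar with the next section but does not change this unit's count.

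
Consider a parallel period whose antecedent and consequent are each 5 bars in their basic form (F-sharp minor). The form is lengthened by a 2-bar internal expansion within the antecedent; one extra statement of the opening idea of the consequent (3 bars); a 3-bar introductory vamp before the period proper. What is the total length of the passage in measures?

18 measures

Basic parallel period: 5 + 5 = 10 bars.
10 (basic form) + 2 (internal expansion) + 3 (extra statement) + 3 (introduction) = 18.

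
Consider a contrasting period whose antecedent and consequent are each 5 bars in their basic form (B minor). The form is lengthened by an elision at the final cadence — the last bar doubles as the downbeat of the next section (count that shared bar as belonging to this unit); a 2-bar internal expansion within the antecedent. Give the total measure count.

12 measures

Basic contrasting period: 5 + 5 = 10 bars.
10 (basic form) + 2 (internal expansion) = 12.
The elision shares a bar with the next section but does not change this unit's count.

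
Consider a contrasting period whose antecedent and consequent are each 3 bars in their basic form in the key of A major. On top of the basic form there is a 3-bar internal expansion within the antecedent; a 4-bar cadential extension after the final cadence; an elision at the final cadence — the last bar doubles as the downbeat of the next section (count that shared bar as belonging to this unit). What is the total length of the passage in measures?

Basic contrasting period: 3 + 3 = 6 bars.
6 (basic form) + 3 (internal expansion) + 4 (cadential extension) = 13.
The elision shares a bar with the next section but does not change this unit's count.

13 measures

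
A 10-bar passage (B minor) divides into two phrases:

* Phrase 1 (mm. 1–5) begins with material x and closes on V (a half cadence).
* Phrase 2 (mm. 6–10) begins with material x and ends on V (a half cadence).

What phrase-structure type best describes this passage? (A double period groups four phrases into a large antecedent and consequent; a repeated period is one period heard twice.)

repeated phrase

Both phrases have the same opening (x) and the same cadence (half cadence): the second is a restatement, not a consequent, so this is a repeated phrase rather than a period.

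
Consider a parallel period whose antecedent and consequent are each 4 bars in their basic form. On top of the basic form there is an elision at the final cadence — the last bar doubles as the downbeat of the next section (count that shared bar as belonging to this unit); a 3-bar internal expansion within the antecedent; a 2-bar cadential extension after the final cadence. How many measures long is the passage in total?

Basic parallel period: 4 + 4 = 8 bars.
8 (basic form) + 3 (internal expansion) + 2 (cadential extension) = 13.
The elision shares a bar with the next section but does not change this unit's count.

13 measures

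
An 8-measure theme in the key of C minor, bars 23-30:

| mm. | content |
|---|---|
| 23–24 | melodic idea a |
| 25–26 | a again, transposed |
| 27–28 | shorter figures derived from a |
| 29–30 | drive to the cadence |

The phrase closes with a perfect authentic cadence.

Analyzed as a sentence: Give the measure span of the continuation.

measures 27–30

After the presentation (mm. 23–26), the continuation covers the fragmentation through the cadence: mm. 27–30.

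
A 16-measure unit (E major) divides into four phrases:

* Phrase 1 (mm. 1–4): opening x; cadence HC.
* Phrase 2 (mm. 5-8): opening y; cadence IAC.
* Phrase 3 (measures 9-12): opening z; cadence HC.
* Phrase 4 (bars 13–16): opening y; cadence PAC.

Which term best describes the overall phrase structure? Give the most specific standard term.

contrasting double period

Four phrases in two halves: the first half (bars 1-8) ends with an imperfect authentic cadence, the second (measures 9–16) with a perfect authentic cadence — a large antecedent–consequent pair, i.e. a double period.
Phrase 3 begins with different material from phrase 1, making it contrasting.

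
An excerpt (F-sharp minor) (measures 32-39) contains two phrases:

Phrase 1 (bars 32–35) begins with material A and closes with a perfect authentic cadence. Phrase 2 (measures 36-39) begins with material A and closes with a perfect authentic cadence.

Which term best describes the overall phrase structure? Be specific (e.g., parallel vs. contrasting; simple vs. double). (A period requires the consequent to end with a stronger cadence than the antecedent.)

Both phrases have the same opening (A) and the same cadence (perfect authentic cadence): the second is a restatement, not a consequent, so this is a repeated phrase rather than a period.

repeated phrase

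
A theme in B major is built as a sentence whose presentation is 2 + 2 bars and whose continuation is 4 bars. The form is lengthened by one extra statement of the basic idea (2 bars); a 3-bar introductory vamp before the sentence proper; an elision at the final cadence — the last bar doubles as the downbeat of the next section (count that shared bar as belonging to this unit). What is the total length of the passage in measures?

13 measures

Basic sentence: 2 + 2 + 4 = 8 bars.
8 (basic form) + 2 (extra statement) + 3 (introduction) = 13.
The elision shares a bar with the next section but does not change this unit's count.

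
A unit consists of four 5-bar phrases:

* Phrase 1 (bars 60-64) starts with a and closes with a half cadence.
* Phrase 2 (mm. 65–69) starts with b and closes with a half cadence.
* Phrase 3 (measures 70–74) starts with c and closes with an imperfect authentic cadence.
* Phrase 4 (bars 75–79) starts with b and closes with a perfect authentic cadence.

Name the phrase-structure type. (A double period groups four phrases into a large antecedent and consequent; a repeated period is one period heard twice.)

contrasting double period

Four phrases in two halves: the first half (measures 60–69) ends with a half cadence, the second (measures 70-79) with a perfect authentic cadence — a large antecedent–consequent pair, i.e. a double period.
Phrase 3 begins with different material from phrase 1, making it contrasting.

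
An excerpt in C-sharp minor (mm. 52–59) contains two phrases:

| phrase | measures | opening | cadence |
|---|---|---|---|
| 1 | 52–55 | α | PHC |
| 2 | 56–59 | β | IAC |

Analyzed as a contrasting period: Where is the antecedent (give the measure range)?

measures 52–55

The antecedent is the phrase ending with the weaker cadence (Phrygian half cadence, phrase 1) and the consequent the one ending more conclusively (imperfect authentic cadence, phrase 2); the antecedent is mm. 52-55.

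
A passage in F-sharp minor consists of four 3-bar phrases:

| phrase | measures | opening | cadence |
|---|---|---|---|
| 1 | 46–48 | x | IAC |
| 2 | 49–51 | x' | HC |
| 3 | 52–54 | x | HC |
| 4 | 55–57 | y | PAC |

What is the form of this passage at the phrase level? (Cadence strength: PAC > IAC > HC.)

parallel double period

Four phrases in two halves: the first half (bars 46–51) ends with a half cadence, the second (measures 52–57) with a perfect authentic cadence — a large antecedent–consequent pair, i.e. a double period.
Phrase 3 begins with the same material as phrase 1, making it parallel.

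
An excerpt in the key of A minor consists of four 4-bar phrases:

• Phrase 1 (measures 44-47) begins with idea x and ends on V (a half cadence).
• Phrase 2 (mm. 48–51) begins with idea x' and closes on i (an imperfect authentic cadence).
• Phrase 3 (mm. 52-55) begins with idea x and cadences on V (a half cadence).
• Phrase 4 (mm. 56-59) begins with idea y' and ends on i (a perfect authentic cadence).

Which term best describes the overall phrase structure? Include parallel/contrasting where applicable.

parallel double period

Four phrases in two halves: the first half (mm. 44-51) ends with an imperfect authentic cadence, the second (measures 52-59) with a perfect authentic cadence — a large antecedent–consequent pair, i.e. a double period.
Phrase 3 begins with the same material as phrase 1, making it parallel.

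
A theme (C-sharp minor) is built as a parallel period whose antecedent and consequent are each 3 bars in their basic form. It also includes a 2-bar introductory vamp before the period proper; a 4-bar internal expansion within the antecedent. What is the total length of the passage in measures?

Basic parallel period: 3 + 3 = 6 bars.
6 (basic form) + 2 (introduction) + 4 (internal expansion) = 12.

12 measures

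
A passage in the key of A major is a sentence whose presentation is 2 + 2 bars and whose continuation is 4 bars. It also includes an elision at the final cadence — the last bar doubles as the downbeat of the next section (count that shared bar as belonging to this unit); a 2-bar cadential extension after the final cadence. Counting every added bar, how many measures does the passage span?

10 measures

Basic sentence: 2 + 2 + 4 = 8 bars.
8 (basic form) + 2 (cadential extension) = 10.
The elision shares a bar with the next section but does not change this unit's count.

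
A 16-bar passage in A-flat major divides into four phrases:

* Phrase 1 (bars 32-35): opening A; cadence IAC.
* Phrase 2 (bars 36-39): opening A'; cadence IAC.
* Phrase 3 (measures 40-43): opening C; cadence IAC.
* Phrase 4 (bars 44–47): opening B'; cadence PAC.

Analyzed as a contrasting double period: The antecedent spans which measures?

In a double period the four phrases pair into a large antecedent (phrases 1–2, ending imperfect authentic cadence) and a large consequent (phrases 3–4, ending perfect authentic cadence). The antecedent spans bars 32-39.

measures 32–39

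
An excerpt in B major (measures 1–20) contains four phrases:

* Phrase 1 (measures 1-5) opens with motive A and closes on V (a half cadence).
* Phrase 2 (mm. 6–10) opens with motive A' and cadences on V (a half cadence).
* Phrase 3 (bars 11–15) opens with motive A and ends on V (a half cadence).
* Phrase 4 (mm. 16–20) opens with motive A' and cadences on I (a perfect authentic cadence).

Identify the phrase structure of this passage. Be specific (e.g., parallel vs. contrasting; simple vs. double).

parallel double period

Four phrases in two halves: the first half (measures 1-10) ends with a half cadence, the second (bars 11-20) with a perfect authentic cadence — a large antecedent–consequent pair, i.e. a double period.
Phrase 3 begins with the same material as phrase 1, making it parallel.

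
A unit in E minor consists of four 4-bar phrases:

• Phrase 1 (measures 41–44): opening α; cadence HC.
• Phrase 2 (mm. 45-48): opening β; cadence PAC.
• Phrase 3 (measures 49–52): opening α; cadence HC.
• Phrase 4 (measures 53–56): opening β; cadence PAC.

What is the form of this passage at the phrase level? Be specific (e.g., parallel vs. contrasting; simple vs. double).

The cadence pattern HC–PAC–HC–PAC is weak–strong twice, and phrases 3–4 restate phrases 1–2: a period heard twice, not a double period (which would end weakly at phrase 2).

repeated period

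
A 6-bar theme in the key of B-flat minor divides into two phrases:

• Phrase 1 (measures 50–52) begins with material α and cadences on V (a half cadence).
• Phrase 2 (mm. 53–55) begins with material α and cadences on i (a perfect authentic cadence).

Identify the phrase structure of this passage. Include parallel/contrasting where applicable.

parallel period

Phrase 1 ends with a half cadence (weaker) and phrase 2 with a perfect authentic cadence (stronger): antecedent + consequent = a period.
The two phrases open with the same material (α / α), so the period is parallel.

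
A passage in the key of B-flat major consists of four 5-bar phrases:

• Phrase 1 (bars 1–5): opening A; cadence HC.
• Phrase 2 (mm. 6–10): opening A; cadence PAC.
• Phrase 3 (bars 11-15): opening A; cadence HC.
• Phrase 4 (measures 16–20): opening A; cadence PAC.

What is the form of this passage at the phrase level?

repeated period

The cadence pattern HC–PAC–HC–PAC is weak–strong twice, and phrases 3–4 restate phrases 1–2: a period heard twice, not a double period (which would end weakly at phrase 2).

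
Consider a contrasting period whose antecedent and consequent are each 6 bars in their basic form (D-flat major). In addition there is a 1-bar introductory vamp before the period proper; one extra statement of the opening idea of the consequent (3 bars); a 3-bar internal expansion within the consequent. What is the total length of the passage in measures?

Basic contrasting period: 6 + 6 = 12 bars.
12 (basic form) + 1 (introduction) + 3 (extra statement) + 3 (internal expansion) = 19.

19 measures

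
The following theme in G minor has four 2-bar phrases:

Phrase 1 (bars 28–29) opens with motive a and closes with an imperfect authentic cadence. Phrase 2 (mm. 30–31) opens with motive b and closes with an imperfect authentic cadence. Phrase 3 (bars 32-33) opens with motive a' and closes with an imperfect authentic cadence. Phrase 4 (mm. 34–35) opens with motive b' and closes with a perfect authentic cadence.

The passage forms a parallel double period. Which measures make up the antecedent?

In a double period the first pair of phrases (ending imperfect authentic cadence) is the large antecedent and the second pair (ending perfect authentic cadence) is the large consequent; the antecedent is measures 28–31.

measures 28–31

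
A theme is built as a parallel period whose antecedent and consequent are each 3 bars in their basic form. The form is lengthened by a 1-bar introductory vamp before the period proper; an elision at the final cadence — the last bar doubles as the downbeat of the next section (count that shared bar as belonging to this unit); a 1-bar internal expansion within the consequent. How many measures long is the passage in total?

Basic parallel period: 3 + 3 = 6 bars.
6 (basic form) + 1 (introduction) + 1 (internal expansion) = 8.
The elision shares a bar with the next section but does not change this unit's count.

8 measures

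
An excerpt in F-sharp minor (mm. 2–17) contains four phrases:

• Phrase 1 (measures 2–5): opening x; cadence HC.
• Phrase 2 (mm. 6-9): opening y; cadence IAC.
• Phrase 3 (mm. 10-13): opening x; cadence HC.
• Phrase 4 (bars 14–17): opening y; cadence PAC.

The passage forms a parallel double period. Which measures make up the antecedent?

In a double period the four phrases pair into a large antecedent (phrases 1–2, ending imperfect authentic cadence) and a large consequent (phrases 3–4, ending perfect authentic cadence). The antecedent spans bars 2–9.

measures 2–9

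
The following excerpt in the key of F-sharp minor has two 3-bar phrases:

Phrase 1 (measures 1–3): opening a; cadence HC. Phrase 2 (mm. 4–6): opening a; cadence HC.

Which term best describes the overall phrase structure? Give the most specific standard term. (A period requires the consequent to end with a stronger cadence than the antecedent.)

repeated phrase

Both phrases have the same opening (a) and the same cadence (half cadence): the second is a restatement, not a consequent, so this is a repeated phrase rather than a period.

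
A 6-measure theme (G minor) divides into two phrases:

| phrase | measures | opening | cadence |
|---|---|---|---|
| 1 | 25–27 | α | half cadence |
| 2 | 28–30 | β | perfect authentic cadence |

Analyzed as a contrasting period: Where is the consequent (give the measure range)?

The antecedent is the phrase ending with the weaker cadence (half cadence, phrase 1) and the consequent the one ending more conclusively (perfect authentic cadence, phrase 2); the consequent is bars 28-30.

measures 28–30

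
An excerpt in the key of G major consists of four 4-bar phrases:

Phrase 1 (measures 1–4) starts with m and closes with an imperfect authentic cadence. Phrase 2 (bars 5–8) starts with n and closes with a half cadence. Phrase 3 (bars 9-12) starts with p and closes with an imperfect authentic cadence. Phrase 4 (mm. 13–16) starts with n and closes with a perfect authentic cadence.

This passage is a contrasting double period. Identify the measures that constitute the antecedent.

In a double period the four phrases pair into a large antecedent (phrases 1–2, ending half cadence) and a large consequent (phrases 3–4, ending perfect authentic cadence). The antecedent spans bars 1–8.

measures 1–8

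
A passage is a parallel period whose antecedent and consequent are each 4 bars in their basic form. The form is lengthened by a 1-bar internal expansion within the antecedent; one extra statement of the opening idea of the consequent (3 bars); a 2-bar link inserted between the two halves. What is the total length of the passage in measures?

Basic parallel period: 4 + 4 = 8 bars.
8 (basic form) + 1 (internal expansion) + 3 (extra statement) + 2 (link) = 14.

14 measures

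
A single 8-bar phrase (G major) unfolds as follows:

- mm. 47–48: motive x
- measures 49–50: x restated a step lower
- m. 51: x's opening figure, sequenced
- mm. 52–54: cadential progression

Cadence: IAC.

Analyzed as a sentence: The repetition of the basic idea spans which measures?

The presentation of a sentence is the basic idea (measures 47–48) plus its repetition (mm. 49–50); the repetition of the basic idea is therefore bars 49-50.

measures 49–50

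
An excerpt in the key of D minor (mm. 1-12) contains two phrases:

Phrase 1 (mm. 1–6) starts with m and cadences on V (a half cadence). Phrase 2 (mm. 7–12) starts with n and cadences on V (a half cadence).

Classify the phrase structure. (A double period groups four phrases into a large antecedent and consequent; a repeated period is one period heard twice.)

The second phrase closes with a half cadence, which is not stronger than the first phrase's half cadence; without a weak→strong cadential pair there is no antecedent–consequent relationship, so this is a phrase group rather than a period.

phrase group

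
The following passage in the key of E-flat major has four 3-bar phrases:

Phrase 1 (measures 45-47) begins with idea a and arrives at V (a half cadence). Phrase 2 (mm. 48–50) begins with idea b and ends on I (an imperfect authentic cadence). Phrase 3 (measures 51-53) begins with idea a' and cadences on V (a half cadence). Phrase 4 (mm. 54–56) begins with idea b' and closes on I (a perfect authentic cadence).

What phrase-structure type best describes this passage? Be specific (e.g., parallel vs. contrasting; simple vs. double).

parallel double period

Four phrases in two halves: the first half (mm. 45–50) ends with an imperfect authentic cadence, the second (mm. 51–56) with a perfect authentic cadence — a large antecedent–consequent pair, i.e. a double period.
Phrase 3 begins with the same material as phrase 1, making it parallel.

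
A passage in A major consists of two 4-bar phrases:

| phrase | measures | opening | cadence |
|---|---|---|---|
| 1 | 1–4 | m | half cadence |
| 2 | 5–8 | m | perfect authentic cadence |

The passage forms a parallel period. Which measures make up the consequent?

The phrase ending with the weaker cadence (half cadence) is the antecedent; the one ending more conclusively (perfect authentic cadence) is the consequent. The consequent is measures 5–8.

measures 5–8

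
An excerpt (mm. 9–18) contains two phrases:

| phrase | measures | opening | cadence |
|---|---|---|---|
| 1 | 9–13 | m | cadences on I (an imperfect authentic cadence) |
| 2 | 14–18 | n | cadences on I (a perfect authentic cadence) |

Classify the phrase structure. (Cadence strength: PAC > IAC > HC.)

contrasting period

Phrase 1 ends with an imperfect authentic cadence (weaker) and phrase 2 with a perfect authentic cadence (stronger): antecedent + consequent = a period.
The two phrases open with different material (m / n), so the period is contrasting.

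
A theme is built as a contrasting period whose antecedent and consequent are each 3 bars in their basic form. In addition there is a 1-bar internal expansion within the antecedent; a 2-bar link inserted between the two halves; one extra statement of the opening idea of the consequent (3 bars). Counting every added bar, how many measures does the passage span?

12 measures

Basic contrasting period: 3 + 3 = 6 bars.
6 (basic form) + 1 (internal expansion) + 2 (link) + 3 (extra statement) = 12.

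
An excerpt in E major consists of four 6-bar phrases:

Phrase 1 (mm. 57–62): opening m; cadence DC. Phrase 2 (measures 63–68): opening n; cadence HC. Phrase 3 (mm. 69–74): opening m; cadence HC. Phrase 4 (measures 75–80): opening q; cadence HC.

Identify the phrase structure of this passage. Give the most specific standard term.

phrase group

Phrase 4 ends with a half cadence, no stronger than phrase 2's half cadence, so the four phrases do not form a double period; nor do phrases 3–4 duplicate 1–2, so it is not a repeated period. With no phrase reaching a conclusive cadence, the passage is a phrase group.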